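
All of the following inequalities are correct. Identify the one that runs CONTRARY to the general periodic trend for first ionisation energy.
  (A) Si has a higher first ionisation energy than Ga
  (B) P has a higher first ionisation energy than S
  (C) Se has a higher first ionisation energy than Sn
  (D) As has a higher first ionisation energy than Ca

The general trend: first ionisation energy increases across a period and decreases down a group.
(A) Si (period 3, group 14) vs Ga (period 4, group 13): the stated order agrees with the simple trend.
(B) P (period 3, group 15) vs S (period 3, group 16): the stated order contradicts the simple trend.
(C) Se (period 4, group 16) vs Sn (period 5, group 14): the stated order agrees with the simple trend.
(D) As (period 4, group 15) vs Ca (period 4, group 2): the stated order agrees with the simple trend.
The exception is (B): S (3p⁴) ionizes more easily than half-filled P (3p³) because the paired 3p electron in S is pushed out by e⁻–e⁻ repulsion.

(B)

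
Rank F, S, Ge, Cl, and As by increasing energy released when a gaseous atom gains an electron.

As < Ge < S < F < Cl

F is in period 2, group 17; S is in period 3, group 16; Cl is in period 3, group 17; Ge is in period 4, group 14; As is in period 4, group 15.
Electron affinity generally becomes more exothermic across a period toward the halogens and less exothermic down a group.
Neither a single period nor a single group — weigh both effects.
Ge > As: this pair runs against the simple trend — see the exception note.
S > Ge: relative to Ge, both the across-period and down-group shifts push S's electron affinity up.
F > S: relative to S, both the across-period and down-group shifts push F's electron affinity up.
Cl > F: this pair runs against the simple trend — see the exception note.
Note the exception: Ge has a higher electron affinity than As, contrary to the simple trend — adding an electron to As's half-filled 4p³ is unfavourable, so Ge (4p²) has the more exothermic EA.
Note the exception: Cl has a higher electron affinity than F, contrary to the simple trend — F's small 2p subshell makes the incoming electron feel strong e⁻–e⁻ repulsion, so Cl actually releases more energy on gaining an electron.
For reference (kJ/mol): F 328, S 200, Cl 349, Ge 119, As 78.
So from lowest to highest: As < Ge < S < F < Cl.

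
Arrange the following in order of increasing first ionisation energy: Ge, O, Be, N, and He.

Ge < Be < O < N < He

He is in period 1, group 18; Be is in period 2, group 2; N is in period 2, group 15; O is in period 2, group 16; Ge is in period 4, group 14.
First ionization energy rises across a period (greater Z_eff holds electrons more tightly) and falls down a group (valence electrons are farther from the nucleus).
These span different periods and groups, so the two trends combine.
Be > Ge: period and group pull opposite ways; the down-group shift dominates (900 vs 762 kJ/mol).
O > Be: O lies to the right of Be in period 2, so the across-period effect alone puts O higher.
N > O: this pair runs against the simple trend — see the exception note.
He > N: relative to N, both the across-period and down-group shifts push He's first ionization energy up.
Note the exception: N has a higher first ionization energy than O, contrary to the simple trend — pairing an electron in O's 2p⁴ costs repulsion energy, so O ionizes more easily than half-filled N (2p³).
Approximate values (kJ/mol): He 2372, Be 900, N 1402, O 1314, Ge 762.
So from lowest to highest: Ge < Be < O < N < He.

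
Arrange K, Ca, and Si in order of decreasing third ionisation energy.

Ca > K > Si

The third ionization energy removes an electron from the +2 ion. For each element: K²⁺ is already 1 electron into the core; Ca²⁺ is the bare [Ar] core; Si²⁺ still has 2 valence electrons.
Core electrons are held far more tightly than valence electrons, so K and Ca top the IE_3 order.
The numbers (kJ/mol): K 4420, Ca 4912, Si 3232.
Hence IE_3: Si < K < Ca.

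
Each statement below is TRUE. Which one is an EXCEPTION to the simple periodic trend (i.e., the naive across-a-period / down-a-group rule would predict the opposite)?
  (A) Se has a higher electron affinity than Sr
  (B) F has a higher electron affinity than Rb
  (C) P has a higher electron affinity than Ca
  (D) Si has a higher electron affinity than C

(D)

The general trend: electron affinity increases across a period and decreases down a group.
(A) Se (period 4, group 16) vs Sr (period 5, group 2): the stated order agrees with the simple trend.
(B) F (period 2, group 17) vs Rb (period 5, group 1): the stated order agrees with the simple trend.
(C) P (period 3, group 15) vs Ca (period 4, group 2): the stated order agrees with the simple trend.
(D) Si (period 3, group 14) vs C (period 2, group 14): the stated order contradicts the simple trend.
The exception is (D): Si's larger, more diffuse 3p orbitals accept an added electron slightly more readily than C's compact 2p.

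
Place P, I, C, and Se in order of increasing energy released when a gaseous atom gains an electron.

P < C < Se < I

C is in period 2, group 14; P is in period 3, group 15; Se is in period 4, group 16; I is in period 5, group 17.
EA tends to increase across a period and decrease down a group, though the pattern is less regular than for IE or radius.
These sit on a diagonal, where the across-period and down-group effects partly cancel.
C > P: period and group pull opposite ways; the down-group shift dominates (122 vs 72 kJ/mol).
Se > C: the two effects oppose for this pair; the across-period effect wins (195 vs 122 kJ/mol).
I > Se: the two effects oppose for this pair; the across-period effect wins (295 vs 195 kJ/mol).
Approximate values (kJ/mol): C 122, P 72, Se 195, I 295.
So from lowest to highest: P < C < Se < I.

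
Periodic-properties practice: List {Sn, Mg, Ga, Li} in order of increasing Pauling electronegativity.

Li < Mg < Ga < Sn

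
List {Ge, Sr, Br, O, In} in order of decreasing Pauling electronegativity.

O, Br, Ge, In, Sr

O is in period 2, group 16; Ge is in period 4, group 14; Br is in period 4, group 17; Sr is in period 5, group 2; In is in period 5, group 13.
EN rises left→right (higher Z_eff, smaller atoms) and falls top→bottom (larger, more shielded atoms).
Neither a single period nor a single group — weigh both effects.
In > Sr: both are in period 5; the period trend gives In the larger value.
Ge > In: relative to In, both the across-period and down-group shifts push Ge's electronegativity up.
Br > Ge: both are in period 4; the period trend gives Br the larger value.
O > Br: the two effects oppose for this pair; the down-group effect wins (3.44 vs 2.96).
Tabulated electronegativity (Pauling): O 3.44, Ge 2.01, Br 2.96, Sr 0.95, In 1.78.
So from highest to lowest: O > Br > Ge > In > Sr.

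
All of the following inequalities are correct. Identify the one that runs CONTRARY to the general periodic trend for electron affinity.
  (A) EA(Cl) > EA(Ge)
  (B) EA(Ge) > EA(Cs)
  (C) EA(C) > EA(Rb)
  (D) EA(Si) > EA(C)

(D)

The general trend: electron affinity increases across a period and decreases down a group.
(A) Cl (period 3, group 17) vs Ge (period 4, group 14): the stated order agrees with the simple trend.
(B) Ge (period 4, group 14) vs Cs (period 6, group 1): the stated order agrees with the simple trend.
(C) C (period 2, group 14) vs Rb (period 5, group 1): the stated order agrees with the simple trend.
(D) Si (period 3, group 14) vs C (period 2, group 14): the stated order contradicts the simple trend.
The exception is (D): Si's larger, more diffuse 3p orbitals accept an added electron slightly more readily than C's compact 2p.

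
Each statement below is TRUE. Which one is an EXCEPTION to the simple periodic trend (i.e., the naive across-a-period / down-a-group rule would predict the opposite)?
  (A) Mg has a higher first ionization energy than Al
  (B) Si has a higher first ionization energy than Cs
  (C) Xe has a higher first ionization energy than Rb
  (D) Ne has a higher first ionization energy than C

(A)

The general trend: first ionization energy increases across a period and decreases down a group.
(A) Mg (period 3, group 2) vs Al (period 3, group 13): the stated order contradicts the simple trend.
(B) Si (period 3, group 14) vs Cs (period 6, group 1): the stated order agrees with the simple trend.
(C) Xe (period 5, group 18) vs Rb (period 5, group 1): the stated order agrees with the simple trend.
(D) Ne (period 2, group 18) vs C (period 2, group 14): the stated order agrees with the simple trend.
The exception is (A): Al's single 3p electron is easier to remove than one from Mg's filled 3s².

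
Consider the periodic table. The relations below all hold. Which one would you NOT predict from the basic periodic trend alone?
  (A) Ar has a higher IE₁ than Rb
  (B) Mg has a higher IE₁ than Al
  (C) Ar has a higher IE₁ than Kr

(B)

The general trend: IE₁ increases across a period and decreases down a group.
(A) Ar (period 3, group 18) vs Rb (period 5, group 1): the stated order agrees with the simple trend.
(B) Mg (period 3, group 2) vs Al (period 3, group 13): the stated order contradicts the simple trend.
(C) Ar (period 3, group 18) vs Kr (period 4, group 18): the stated order agrees with the simple trend.
The exception is (B): Al's single 3p electron is easier to remove than one from Mg's filled 3s².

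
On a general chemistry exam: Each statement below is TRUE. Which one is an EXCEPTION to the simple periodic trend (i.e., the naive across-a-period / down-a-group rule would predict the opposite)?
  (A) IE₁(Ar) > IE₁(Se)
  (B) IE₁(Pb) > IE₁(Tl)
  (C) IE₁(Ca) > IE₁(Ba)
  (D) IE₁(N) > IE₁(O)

The general trend: first ionisation energy increases across a period and decreases down a group.
(A) Ar (period 3, group 18) vs Se (period 4, group 16): the stated order agrees with the simple trend.
(B) Pb (period 6, group 14) vs Tl (period 6, group 13): the stated order agrees with the simple trend.
(C) Ca (period 4, group 2) vs Ba (period 6, group 2): the stated order agrees with the simple trend.
(D) N (period 2, group 15) vs O (period 2, group 16): the stated order contradicts the simple trend.
The exception is (D): pairing an electron in O's 2p⁴ costs repulsion energy, so O ionizes more easily than half-filled N (2p³).

(D)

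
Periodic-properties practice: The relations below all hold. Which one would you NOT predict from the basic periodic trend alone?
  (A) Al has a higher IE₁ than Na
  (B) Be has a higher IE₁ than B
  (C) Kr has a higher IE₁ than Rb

(B)

The general trend: IE₁ increases across a period and decreases down a group.
(A) Al (period 3, group 13) vs Na (period 3, group 1): the stated order agrees with the simple trend.
(B) Be (period 2, group 2) vs B (period 2, group 13): the stated order contradicts the simple trend.
(C) Kr (period 4, group 18) vs Rb (period 5, group 1): the stated order agrees with the simple trend.
The exception is (B): removing B's lone 2p electron is easier than breaking Be's filled 2s².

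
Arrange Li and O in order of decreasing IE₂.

Li, O

After 1 electron has been removed, what remains? Li⁺ is the bare [He] core; O⁺ still has 5 valence electrons.
Breaking into a closed-shell core is much more expensive than removing a leftover valence electron — Li has the largest IE_2 here.
Tabulated IE_2 (kJ/mol): Li 7298, O 3388.
Putting it together, IE_2: O < Li.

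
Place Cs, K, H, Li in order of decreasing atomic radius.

Across a period the added protons contract the valence shell; down a group each new principal shell makes the atom larger.
All are in group 1, so atomic radius increases down the group.
So from largest to smallest: Cs > K > Li > H.

Cs > K > Li > H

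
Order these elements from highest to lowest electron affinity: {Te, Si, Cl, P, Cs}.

Cl > Te > Si > P > Cs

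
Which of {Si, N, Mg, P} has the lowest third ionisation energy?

The third ionization energy removes an electron from the +2 ion. For each element: Si²⁺ still has 2 valence electrons; N²⁺ still has 3 valence electrons; Mg²⁺ is the bare [Ne] core; P²⁺ still has 3 valence electrons.
Breaking into a closed-shell core is much more expensive than removing a leftover valence electron — Mg has the largest IE_3 here.
Valence configurations: Si²⁺ [Ne]3s², N²⁺ [He]2s²2p¹, P²⁺ [Ne]3s²3p¹.
P²⁺ loses a lone 3p electron whereas Si²⁺ must break into a filled 3s² pair, so IE_3(Si) > IE_3(P) even though P has the higher nuclear charge.
Tabulated IE_3 (kJ/mol): Si 3232, N 4578, Mg 7733, P 2914.
Putting it together, IE_3: P < Si < N < Mg.

P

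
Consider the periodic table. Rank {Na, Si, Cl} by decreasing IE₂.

Na > Cl > Si

The second ionization energy removes an electron from the +1 ion. For each element: Na⁺ is the bare [Ne] core; Si⁺ still has 3 valence electrons; Cl⁺ still has 6 valence electrons.
Pulling an electron out of a noble-gas core costs far more than removing a remaining valence electron, so Na sits at the high end of IE_2.
Valence configurations: Si⁺ [Ne]3s²3p¹, Cl⁺ [Ne]3s²3p⁴.
Tabulated IE_2 (kJ/mol): Na 4562, Si 1577, Cl 2298.
Putting it together, IE_2: Si < Cl < Na.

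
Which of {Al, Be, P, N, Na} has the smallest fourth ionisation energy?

P

IE_4 is the cost of taking one more electron from the +3 cation: Al³⁺ is the bare [Ne] core; Be³⁺ is already 1 electron into the core; P³⁺ still has 2 valence electrons; N³⁺ still has 2 valence electrons; Na³⁺ is already 2 electrons into the core.
Pulling an electron out of a noble-gas core costs far more than removing a remaining valence electron, so Na, Al and Be sit at the high end of IE_4.
Valence configurations: P³⁺ [Ne]3s², N³⁺ [He]2s².
Tabulated IE_4 (kJ/mol): Al 11577, Be 21007, P 4964, N 7475, Na 9543.
Hence IE_4: P < N < Na < Al < Be.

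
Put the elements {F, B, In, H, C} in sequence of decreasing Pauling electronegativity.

F > C > H > B > In

EN rises left→right (higher Z_eff, smaller atoms) and falls top→bottom (larger, more shielded atoms).
Neither a single period nor a single group — weigh both effects.
B > In: they share group 13; the group trend gives B the larger value.
H > B: period and group pull opposite ways; the down-group shift dominates (2.20 vs 2.04).
C > H: period and group pull opposite ways; the across-period shift dominates (2.55 vs 2.20).
F > C: F lies to the right of C in period 2, so the across-period effect alone puts F higher.
For reference (Pauling): H 2.20, B 2.04, C 2.55, F 3.98, In 1.78.
So from highest to lowest: F > C > H > B > In.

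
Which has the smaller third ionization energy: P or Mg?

IE_3 is the cost of taking one more electron from the +2 cation: P²⁺ still has 3 valence electrons; Mg²⁺ is the bare [Ne] core.
Core electrons are held far more tightly than valence electrons, so Mg tops the IE_3 order.
The numbers (kJ/mol): P 2914, Mg 7733.
Overall IE_3 order: P < Mg.

P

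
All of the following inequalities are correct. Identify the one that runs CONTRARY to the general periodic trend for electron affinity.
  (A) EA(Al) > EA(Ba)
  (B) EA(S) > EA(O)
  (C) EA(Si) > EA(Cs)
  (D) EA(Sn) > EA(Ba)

(B)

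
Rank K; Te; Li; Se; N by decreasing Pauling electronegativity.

N, Se, Te, Li, K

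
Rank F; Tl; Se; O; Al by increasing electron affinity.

Tl < Al < O < Se < F

O is in period 2, group 16; F is in period 2, group 17; Al is in period 3, group 13; Se is in period 4, group 16; Tl is in period 6, group 13.
EA tends to increase across a period and decrease down a group, though the pattern is less regular than for IE or radius.
Here both period and group differ, so the two effects have to be weighed against each other.
Al > Tl: they share group 13; the group trend gives Al the larger value.
O > Al: relative to Al, both the across-period and down-group shifts push O's electron affinity up.
Se > O: this pair runs against the simple trend — see the exception note.
F > Se: relative to Se, both the across-period and down-group shifts push F's electron affinity up.
Note the exception: Se has a higher electron affinity than O, contrary to the simple trend — O's compact 2p subshell gives strong electron–electron repulsion on the added electron.
Approximate values (kJ/mol): O 141, F 328, Al 42, Se 195, Tl 19.
So from lowest to highest: Tl < Al < O < Se < F.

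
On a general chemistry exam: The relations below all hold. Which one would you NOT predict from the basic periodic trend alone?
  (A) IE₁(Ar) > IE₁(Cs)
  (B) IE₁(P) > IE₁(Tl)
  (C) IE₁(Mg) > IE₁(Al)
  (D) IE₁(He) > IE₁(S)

(C)

The general trend: first ionization energy increases across a period and decreases down a group.
(A) Ar (period 3, group 18) vs Cs (period 6, group 1): the stated order agrees with the simple trend.
(B) P (period 3, group 15) vs Tl (period 6, group 13): the stated order agrees with the simple trend.
(C) Mg (period 3, group 2) vs Al (period 3, group 13): the stated order contradicts the simple trend.
(D) He (period 1, group 18) vs S (period 3, group 16): the stated order agrees with the simple trend.
The exception is (C): Al's single 3p electron is easier to remove than one from Mg's filled 3s².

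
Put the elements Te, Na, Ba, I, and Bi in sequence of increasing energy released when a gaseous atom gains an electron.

Na is in period 3, group 1; Te is in period 5, group 16; I is in period 5, group 17; Ba is in period 6, group 2; Bi is in period 6, group 15.
Electron affinity generally becomes more exothermic across a period toward the halogens and less exothermic down a group.
These span different periods and groups, so the two trends combine.
Na > Ba: the two effects oppose for this pair; the down-group effect wins (53 vs 14 kJ/mol).
Bi > Na: the two effects oppose for this pair; the across-period effect wins (91 vs 53 kJ/mol).
Te > Bi: both effects reinforce here, so Te is clearly the higher of the two.
I > Te: both are in period 5; the period trend gives I the larger value.
Approximate values (kJ/mol): Na 53, Te 190, I 295, Ba 14, Bi 91.
So from lowest to highest: Ba < Na < Bi < Te < I.

Ba < Na < Bi < Te < I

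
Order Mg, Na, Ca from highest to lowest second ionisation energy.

Na > Mg > Ca

Consider each +1 ion: Mg⁺ still has 1 valence electron; Na⁺ is the bare [Ne] core; Ca⁺ still has 1 valence electron.
Core electrons are held far more tightly than valence electrons, so Na tops the IE_2 order.
Valence configurations: Mg⁺ [Ne]3s¹, Ca⁺ [Ar]4s¹.
Tabulated IE_2 (kJ/mol): Mg 1451, Na 4562, Ca 1145.
Putting it together, IE_2: Ca < Mg < Na.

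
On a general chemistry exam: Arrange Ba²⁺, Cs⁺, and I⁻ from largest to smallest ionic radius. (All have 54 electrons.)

All of these have 54 electrons, so size is governed by nuclear charge alone: the more protons, the stronger the pull on the same electron cloud, and the smaller the ion.
Nuclear charges: Ba²⁺ (Z=56), Cs⁺ (Z=55), I⁻ (Z=53).
Largest to smallest: I⁻ > Cs⁺ > Ba²⁺.

I⁻, Cs⁺, Ba²⁺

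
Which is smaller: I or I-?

Forming I- adds 1 electron to I. More electron–electron repulsion in the same shell, with unchanged nuclear charge, lets the cloud expand.
An anion is larger than its parent atom: I- > I.

I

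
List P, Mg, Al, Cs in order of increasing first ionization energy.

Mg is in period 3, group 2; Al is in period 3, group 13; P is in period 3, group 15; Cs is in period 6, group 1.
First ionization energy rises across a period (greater Z_eff holds electrons more tightly) and falls down a group (valence electrons are farther from the nucleus).
These span different periods and groups, so the two trends combine.
Al > Cs: both effects reinforce here, so Al is clearly the higher of the two.
Mg > Al: this pair runs against the simple trend — see the exception note.
P > Mg: both are in period 3; the period trend gives P the larger value.
Note the exception: Mg has a higher first ionization energy than Al, contrary to the simple trend — Al's single 3p electron is easier to remove than one from Mg's filled 3s².
Tabulated first ionization energy (kJ/mol): Mg 738, Al 578, P 1012, Cs 376.
So from lowest to highest: Cs < Al < Mg < P.

Cs < Al < Mg < P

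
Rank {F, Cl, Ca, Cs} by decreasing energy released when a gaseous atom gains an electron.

F is in period 2, group 17; Cl is in period 3, group 17; Ca is in period 4, group 2; Cs is in period 6, group 1.
Adding an electron releases more energy for atoms nearer the top right (short of the noble gases).
Here both period and group differ, so the two effects have to be weighed against each other.
Cs > Ca: this pair runs against the simple trend — see the exception note.
F > Cs: both effects reinforce here, so F is clearly the higher of the two.
Cl > F: this pair runs against the simple trend — see the exception note.
Note the exception: Cs has a higher electron affinity than Ca, contrary to the simple trend — adding an electron to Ca (ns²) has to open a new, higher-energy np subshell, which is unfavourable.
Note the exception: Cl has a higher electron affinity than F, contrary to the simple trend — F's small 2p subshell makes the incoming electron feel strong e⁻–e⁻ repulsion, so Cl actually releases more energy on gaining an electron.
For reference (kJ/mol): F 328, Cl 349, Ca 2, Cs 46.
So from highest to lowest: Cl > F > Cs > Ca.

Cl, F, Cs, Ca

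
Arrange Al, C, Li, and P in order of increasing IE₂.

IE_2 is the cost of taking one more electron from the +1 cation: Al⁺ still has 2 valence electrons; C⁺ still has 3 valence electrons; Li⁺ is the bare [He] core; P⁺ still has 4 valence electrons.
Breaking into a closed-shell core is much more expensive than removing a leftover valence electron — Li has the largest IE_2 here.
Valence configurations: Al⁺ [Ne]3s², C⁺ [He]2s²2p¹, P⁺ [Ne]3s²3p².
Tabulated IE_2 (kJ/mol): Al 1817, C 2353, Li 7298, P 1907.
Hence IE_2: Al < P < C < Li.

Al < P < C < Li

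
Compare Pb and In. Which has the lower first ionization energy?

In

In is in period 5, group 13; Pb is in period 6, group 14.
IE₁ increases left→right with effective nuclear charge and decreases top→bottom as the valence shell moves farther out.
A diagonal step moves right (one effect) and down (the opposite effect) at once.
Pb > In: period and group pull opposite ways; the across-period shift dominates (716 vs 558 kJ/mol).
For reference (kJ/mol): In 558, Pb 716.
So In has the lower first ionization energy (In < Pb).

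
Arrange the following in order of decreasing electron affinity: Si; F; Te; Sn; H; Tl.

F > Te > Si > Sn > H > Tl

H is in period 1, group 1; F is in period 2, group 17; Si is in period 3, group 14; Sn is in period 5, group 14; Te is in period 5, group 16; Tl is in period 6, group 13.
EA tends to increase across a period and decrease down a group, though the pattern is less regular than for IE or radius.
Here both period and group differ, so the two effects have to be weighed against each other.
H > Tl: the two effects oppose for this pair; the down-group effect wins (73 vs 19 kJ/mol).
Sn > H: the two effects oppose for this pair; the across-period effect wins (107 vs 73 kJ/mol).
Si > Sn: Si sits above Sn in group 14, so the down-group effect alone puts Si higher.
Te > Si: the two effects oppose for this pair; the across-period effect wins (190 vs 134 kJ/mol).
F > Te: relative to Te, both the across-period and down-group shifts push F's electron affinity up.
Tabulated electron affinity (kJ/mol): H 73, F 328, Si 134, Sn 107, Te 190, Tl 19.
So from highest to lowest: F > Te > Si > Sn > H > Tl.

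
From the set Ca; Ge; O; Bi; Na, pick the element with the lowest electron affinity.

O is in period 2, group 16; Na is in period 3, group 1; Ca is in period 4, group 2; Ge is in period 4, group 14; Bi is in period 6, group 15.
Adding an electron releases more energy for atoms nearer the top right (short of the noble gases).
Neither a single period nor a single group — weigh both effects.
Na > Ca: the two effects oppose for this pair; the down-group effect wins (53 vs 2 kJ/mol).
Bi > Na: the two effects oppose for this pair; the across-period effect wins (91 vs 53 kJ/mol).
Ge > Bi: the two effects oppose for this pair; the down-group effect wins (119 vs 91 kJ/mol).
O > Ge: relative to Ge, both the across-period and down-group shifts push O's electron affinity up.
Tabulated electron affinity (kJ/mol): O 141, Na 53, Ca 2, Ge 119, Bi 91.
The lowest electron affinity among these belongs to Ca.

Ca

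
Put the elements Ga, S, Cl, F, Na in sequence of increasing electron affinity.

F is in period 2, group 17; Na is in period 3, group 1; S is in period 3, group 16; Cl is in period 3, group 17; Ga is in period 4, group 13.
Electron affinity generally becomes more exothermic across a period toward the halogens and less exothermic down a group.
These span different periods and groups, so the two trends combine.
Na > Ga: the two effects oppose for this pair; the down-group effect wins (53 vs 29 kJ/mol).
S > Na: both are in period 3; the period trend gives S the larger value.
F > S: both effects reinforce here, so F is clearly the higher of the two.
Cl > F: this pair runs against the simple trend — see the exception note.
Note the exception: Cl has a higher electron affinity than F, contrary to the simple trend — F's small 2p subshell makes the incoming electron feel strong e⁻–e⁻ repulsion, so Cl actually releases more energy on gaining an electron.
For reference (kJ/mol): F 328, Na 53, S 200, Cl 349, Ga 29.
So from lowest to highest: Ga < Na < S < F < Cl.

Ga < Na < S < F < Cl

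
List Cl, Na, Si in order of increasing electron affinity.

Atoms with high Z_eff and room in the valence shell (especially the halogens) have the most exothermic electron affinities.
All lie in period 3, so electron affinity increases left to right.
So from lowest to highest: Na < Si < Cl.

Na, Si, Cl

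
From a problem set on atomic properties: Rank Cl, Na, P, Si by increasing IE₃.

After 2 electrons have been removed, what remains? Cl²⁺ still has 5 valence electrons; Na²⁺ is already 1 electron into the core; P²⁺ still has 3 valence electrons; Si²⁺ still has 2 valence electrons.
Core electrons are held far more tightly than valence electrons, so Na tops the IE_3 order.
Valence configurations: Cl²⁺ [Ne]3s²3p³, P²⁺ [Ne]3s²3p¹, Si²⁺ [Ne]3s².
P²⁺ loses a lone 3p electron whereas Si²⁺ must break into a filled 3s² pair, so IE_3(Si) > IE_3(P) even though P has the higher nuclear charge.
Approximate IE_3 values (kJ/mol): Cl 3822, Na 6910, P 2914, Si 3232.
So the third ionization energies run P < Si < Cl < Na.

P < Si < Cl < Na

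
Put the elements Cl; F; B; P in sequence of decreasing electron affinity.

Cl > F > P > B

Electron affinity generally becomes more exothermic across a period toward the halogens and less exothermic down a group.
These span different periods and groups, so the two trends combine.
P > B: period and group pull opposite ways; the across-period shift dominates (72 vs 27 kJ/mol).
F > P: relative to P, both the across-period and down-group shifts push F's electron affinity up.
Cl > F: this pair runs against the simple trend — see the exception note.
Note the exception: Cl has a higher electron affinity than F, contrary to the simple trend — F's small 2p subshell makes the incoming electron feel strong e⁻–e⁻ repulsion, so Cl actually releases more energy on gaining an electron.
Approximate values (kJ/mol): B 27, F 328, P 72, Cl 349.
So from highest to lowest: Cl > F > P > B.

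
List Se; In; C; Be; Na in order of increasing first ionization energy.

Be is in period 2, group 2; C is in period 2, group 14; Na is in period 3, group 1; Se is in period 4, group 16; In is in period 5, group 13.
IE₁ increases left→right with effective nuclear charge and decreases top→bottom as the valence shell moves farther out.
Neither a single period nor a single group — weigh both effects.
In > Na: the two effects oppose for this pair; the across-period effect wins (558 vs 496 kJ/mol).
Be > In: period and group pull opposite ways; the down-group shift dominates (900 vs 558 kJ/mol).
Se > Be: period and group pull opposite ways; the across-period shift dominates (941 vs 900 kJ/mol).
C > Se: the two effects oppose for this pair; the down-group effect wins (1086 vs 941 kJ/mol).
Approximate values (kJ/mol): Be 900, C 1086, Na 496, Se 941, In 558.
So from lowest to highest: Na < In < Be < Se < C.

Na < In < Be < Se < C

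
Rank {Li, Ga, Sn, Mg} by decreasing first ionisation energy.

Mg > Sn > Ga > Li

Li is in period 2, group 1; Mg is in period 3, group 2; Ga is in period 4, group 13; Sn is in period 5, group 14.
First ionization energy rises across a period (greater Z_eff holds electrons more tightly) and falls down a group (valence electrons are farther from the nucleus).
A diagonal step moves right (one effect) and down (the opposite effect) at once.
Ga > Li: period and group pull opposite ways; the across-period shift dominates (579 vs 520 kJ/mol).
Sn > Ga: the two effects oppose for this pair; the across-period effect wins (709 vs 579 kJ/mol).
Mg > Sn: period and group pull opposite ways; the down-group shift dominates (738 vs 709 kJ/mol).
Tabulated first ionization energy (kJ/mol): Li 520, Mg 738, Ga 579, Sn 709.
So from highest to lowest: Mg > Sn > Ga > Li.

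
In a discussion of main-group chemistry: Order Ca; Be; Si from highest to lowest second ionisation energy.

Be > Si > Ca

IE_2 is the cost of taking one more electron from the +1 cation: Ca⁺ still has 1 valence electron; Be⁺ still has 1 valence electron; Si⁺ still has 3 valence electrons.
All are still removing valence electrons, so compare the +1 ions as you would atoms: IE_2 generally rises across a period (higher Z_eff) and falls down a group (larger shell), subject to the usual subshell exceptions.
Valence configurations: Ca⁺ [Ar]4s¹, Be⁺ [He]2s¹, Si⁺ [Ne]3s²3p¹.
Approximate IE_2 values (kJ/mol): Ca 1145, Be 1757, Si 1577.
Overall IE_2 order: Ca < Si < Be.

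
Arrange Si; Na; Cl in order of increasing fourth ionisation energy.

IE_4 is the cost of taking one more electron from the +3 cation: Si³⁺ still has 1 valence electron; Na³⁺ is already 2 electrons into the core; Cl³⁺ still has 4 valence electrons.
Core electrons are held far more tightly than valence electrons, so Na tops the IE_4 order.
Valence configurations: Si³⁺ [Ne]3s¹, Cl³⁺ [Ne]3s²3p².
The numbers (kJ/mol): Si 4356, Na 9543, Cl 5159.
So the fourth ionization energies run Si < Cl < Na.

Si < Cl < Na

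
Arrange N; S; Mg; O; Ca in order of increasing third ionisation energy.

S < N < Ca < O < Mg

The third ionization energy removes an electron from the +2 ion. For each element: N²⁺ still has 3 valence electrons; S²⁺ still has 4 valence electrons; Mg²⁺ is the bare [Ne] core; O²⁺ still has 4 valence electrons; Ca²⁺ is the bare [Ar] core.
Usually core removal costs more than valence removal, but here the competition is close: a tightly held n=2 valence electron can cost more to remove than an n=3 core electron, so the actual values have to decide it.
Valence configurations: N²⁺ [He]2s²2p¹, S²⁺ [Ne]3s²3p², O²⁺ [He]2s²2p².
Tabulated IE_3 (kJ/mol): N 4578, S 3357, Mg 7733, O 5300, Ca 4912.
Overall IE_3 order: S < N < Ca < O < Mg.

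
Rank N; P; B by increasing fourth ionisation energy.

After 3 electrons have been removed, what remains? N³⁺ still has 2 valence electrons; P³⁺ still has 2 valence electrons; B³⁺ is the bare [He] core.
Core electrons are held far more tightly than valence electrons, so B tops the IE_4 order.
Valence configurations: N³⁺ [He]2s², P³⁺ [Ne]3s².
Tabulated IE_4 (kJ/mol): N 7475, P 4964, B 25026.
Hence IE_4: P < N < B.

P < N < B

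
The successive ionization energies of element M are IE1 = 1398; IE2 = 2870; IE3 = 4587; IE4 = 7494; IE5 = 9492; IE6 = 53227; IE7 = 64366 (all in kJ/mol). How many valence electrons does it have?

Look for the largest jump between consecutive ionization energies: IE6/IE5 ≈ 5.6, far larger than any earlier ratio.
That jump marks the point where a core electron is being removed. So the atom has 5 valence electrons.

5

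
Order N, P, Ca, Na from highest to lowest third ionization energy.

After 2 electrons have been removed, what remains? N²⁺ still has 3 valence electrons; P²⁺ still has 3 valence electrons; Ca²⁺ is the bare [Ar] core; Na²⁺ is already 1 electron into the core.
Core electrons are held far more tightly than valence electrons, so Ca and Na top the IE_3 order.
Valence configurations: N²⁺ [He]2s²2p¹, P²⁺ [Ne]3s²3p¹.
The numbers (kJ/mol): N 4578, P 2914, Ca 4912, Na 6910.
Overall IE_3 order: P < N < Ca < Na.

Na, Ca, N, P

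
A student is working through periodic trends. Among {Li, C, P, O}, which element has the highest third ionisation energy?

After 2 electrons have been removed, what remains? Li²⁺ is already 1 electron into the core; C²⁺ still has 2 valence electrons; P²⁺ still has 3 valence electrons; O²⁺ still has 4 valence electrons.
Breaking into a closed-shell core is much more expensive than removing a leftover valence electron — Li has the largest IE_3 here.
Valence configurations: C²⁺ [He]2s², P²⁺ [Ne]3s²3p¹, O²⁺ [He]2s²2p².
Tabulated IE_3 (kJ/mol): Li 11815, C 4620, P 2914, O 5300.
So the third ionization energies run P < C < O < Li.

Li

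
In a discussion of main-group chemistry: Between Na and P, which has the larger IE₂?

Na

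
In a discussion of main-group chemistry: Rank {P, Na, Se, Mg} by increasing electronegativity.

Na is in period 3, group 1; Mg is in period 3, group 2; P is in period 3, group 15; Se is in period 4, group 16.
EN rises left→right (higher Z_eff, smaller atoms) and falls top→bottom (larger, more shielded atoms).
These span different periods and groups, so the two trends combine.
Mg > Na: both are in period 3; the period trend gives Mg the larger value.
P > Mg: both are in period 3; the period trend gives P the larger value.
Se > P: the two effects oppose for this pair; the across-period effect wins (2.55 vs 2.19).
Approximate values (Pauling): Na 0.93, Mg 1.31, P 2.19, Se 2.55.
So from lowest to highest: Na < Mg < P < Se.

Na, Mg, P, Se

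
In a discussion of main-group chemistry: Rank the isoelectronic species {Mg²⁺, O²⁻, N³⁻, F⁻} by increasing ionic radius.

Mg²⁺ < F⁻ < O²⁻ < N³⁻

All of these have 10 electrons, so size is governed by nuclear charge alone: the more protons, the stronger the pull on the same electron cloud, and the smaller the ion.
Nuclear charges: Mg²⁺ (Z=12), F⁻ (Z=9), O²⁻ (Z=8), N³⁻ (Z=7).
Smallest to largest: Mg²⁺ < F⁻ < O²⁻ < N³⁻.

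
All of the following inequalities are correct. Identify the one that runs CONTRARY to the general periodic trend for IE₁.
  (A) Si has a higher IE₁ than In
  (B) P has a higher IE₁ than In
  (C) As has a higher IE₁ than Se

The general trend: IE₁ increases across a period and decreases down a group.
(A) Si (period 3, group 14) vs In (period 5, group 13): the stated order agrees with the simple trend.
(B) P (period 3, group 15) vs In (period 5, group 13): the stated order agrees with the simple trend.
(C) As (period 4, group 15) vs Se (period 4, group 16): the stated order contradicts the simple trend.
The exception is (C): Se (4p⁴) ionizes more easily than half-filled As (4p³).

(C)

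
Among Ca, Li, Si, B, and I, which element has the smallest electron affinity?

Ca

Li is in period 2, group 1; B is in period 2, group 13; Si is in period 3, group 14; Ca is in period 4, group 2; I is in period 5, group 17.
Electron affinity generally becomes more exothermic across a period toward the halogens and less exothermic down a group.
Neither a single period nor a single group — weigh both effects.
B > Ca: both effects reinforce here, so B is clearly the higher of the two.
Li > B: this pair runs against the simple trend — see the exception note.
Si > Li: the two effects oppose for this pair; the across-period effect wins (134 vs 60 kJ/mol).
I > Si: period and group pull opposite ways; the across-period shift dominates (295 vs 134 kJ/mol).
Note the exception: Li has a higher electron affinity than B, contrary to the simple trend — B's ns²np¹ configuration gives only a small electron affinity — the sparsely filled np subshell binds an added electron weakly.
Tabulated electron affinity (kJ/mol): Li 60, B 27, Si 134, Ca 2, I 295.
The smallest electron affinity among these belongs to Ca.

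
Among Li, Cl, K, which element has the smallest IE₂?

The second ionization energy removes an electron from the +1 ion. For each element: Li⁺ is the bare [He] core; Cl⁺ still has 6 valence electrons; K⁺ is the bare [Ar] core.
Core electrons are held far more tightly than valence electrons, so K and Li top the IE_2 order.
The numbers (kJ/mol): Li 7298, Cl 2298, K 3052.
Overall IE_2 order: Cl < K < Li.

Cl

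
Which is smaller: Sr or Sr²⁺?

Sr²⁺

Forming Sr²⁺ removes 2 electrons from Sr. Fewer electrons for the same nuclear charge means less shielding and a higher Z_eff on the remaining electrons, and for main-group metals the entire outer shell is lost.
A cation is smaller than its parent atom: Sr²⁺ < Sr.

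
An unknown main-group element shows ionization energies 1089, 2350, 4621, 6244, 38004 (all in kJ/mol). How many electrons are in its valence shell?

Look for the largest jump between consecutive ionization energies: IE5/IE4 ≈ 6.1, far larger than any earlier ratio.
That jump marks the point where a core electron is being removed. So the atom has 4 valence electrons.

4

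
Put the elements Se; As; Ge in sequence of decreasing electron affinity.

Ge is in period 4, group 14; As is in period 4, group 15; Se is in period 4, group 16.
Atoms with high Z_eff and room in the valence shell (especially the halogens) have the most exothermic electron affinities.
All lie in period 4; the across-period trend (electron affinity increases left to right) applies, with the exception below.
Note the exception: Ge has a higher electron affinity than As, contrary to the simple trend — adding an electron to As's half-filled 4p³ is unfavourable, so Ge (4p²) has the more exothermic EA.
For reference (kJ/mol): Ge 119, As 78, Se 195.
So from highest to lowest: Se > Ge > As.

Se > Ge > As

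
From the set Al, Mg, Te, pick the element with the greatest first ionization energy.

Te

Mg is in period 3, group 2; Al is in period 3, group 13; Te is in period 5, group 16.
Removing the outermost electron gets harder across a period and easier down a group.
These span different periods and groups, so the two trends combine.
Mg > Al: this pair runs against the simple trend — see the exception note.
Te > Mg: the two effects oppose for this pair; the across-period effect wins (869 vs 738 kJ/mol).
Note the exception: Mg has a higher first ionization energy than Al, contrary to the simple trend — Al's single 3p electron is easier to remove than one from Mg's filled 3s².
Approximate values (kJ/mol): Mg 738, Al 578, Te 869.
The greatest first ionization energy among these belongs to Te.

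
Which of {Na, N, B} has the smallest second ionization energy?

B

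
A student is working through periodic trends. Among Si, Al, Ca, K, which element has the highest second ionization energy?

K

IE_2 is the cost of taking one more electron from the +1 cation: Si⁺ still has 3 valence electrons; Al⁺ still has 2 valence electrons; Ca⁺ still has 1 valence electron; K⁺ is the bare [Ar] core.
Pulling an electron out of a noble-gas core costs far more than removing a remaining valence electron, so K sits at the high end of IE_2.
Valence configurations: Si⁺ [Ne]3s²3p¹, Al⁺ [Ne]3s², Ca⁺ [Ar]4s¹.
Si⁺ loses a lone 3p electron whereas Al⁺ must break into a filled 3s² pair, so IE_2(Al) > IE_2(Si) even though Si has the higher nuclear charge.
Approximate IE_2 values (kJ/mol): Si 1577, Al 1817, Ca 1145, K 3052.
So the second ionization energies run Ca < Si < Al < K.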